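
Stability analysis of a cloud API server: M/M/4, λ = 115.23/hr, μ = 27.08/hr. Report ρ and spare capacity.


Total capacity cμ = 4·27.08 = 108.32/hr
ρ = λ/(cμ) = 115.23/108.32 = 1.0638
Stable ⇔ ρ < 1: NO
Spare capacity = cμ − λ = 108.32 − 115.23 = -6.91/hr

Final: ρ = 1.0638; unstable; margin = -6.91/hr


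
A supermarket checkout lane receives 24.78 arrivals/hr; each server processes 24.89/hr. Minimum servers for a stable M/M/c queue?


Stability requires cμ > λ ⇔ c > λ/μ.
λ/μ = 24.78/24.89 = 0.9956
Minimum integer c = ⌊0.9956⌋ + 1 = 1
Check: 1·24.89 = 24.89 > 24.78, while 0·24.89 = 0.00 ≤ 24.78

Final: 1 servers


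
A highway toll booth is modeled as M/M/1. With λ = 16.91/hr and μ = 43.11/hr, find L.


ρ = λ/μ = 16.91/43.11 = 0.3923
L = ρ/(1−ρ) = 0.3923/(1 − 0.3923) = 0.3923/0.6077 = 0.6454

Final: 0.6454


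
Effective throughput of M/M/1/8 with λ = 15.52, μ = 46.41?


ρ = 0.3344; P_K = (1−ρ)ρ^8/(1−ρ^9) = 0.0001041
λ_eff = λ(1 − P_K) = 15.52·(1 − 0.0001041) = 15.52·0.999896 = 15.5184 /hr

Final: 15.5184 /hr


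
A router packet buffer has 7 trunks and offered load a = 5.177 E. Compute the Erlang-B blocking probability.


B(c,a) = (a^c/c!) / Σ_{k=0}^{c} a^k/k!
a^7/7! = 19.775006
Σ terms (k=0..7): 1.00000 + 5.17700 + 13.40066 + 23.12508 + 29.92963 + 30.98914 + 26.73847 + 19.77501 = 150.134995
B = 19.775006/150.134995 = 0.131715

Final: 0.131715


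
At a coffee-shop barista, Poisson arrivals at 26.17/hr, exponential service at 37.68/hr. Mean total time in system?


W = 1/(μ−λ) = 1/(37.68 − 26.17) = 1/11.51 = 0.08688 hr

Final: 0.08688 hr


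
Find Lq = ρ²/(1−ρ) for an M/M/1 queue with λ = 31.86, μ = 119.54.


ρ = 31.86/119.54 = 0.2665
Lq = ρ²/(1−ρ) = 0.07103/0.7335 = 0.09685

Final: 0.09685


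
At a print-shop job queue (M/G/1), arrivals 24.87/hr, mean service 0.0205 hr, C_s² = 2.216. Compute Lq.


ρ = λ·E[S] = 24.87·0.0205 = 0.5098
Lq = ρ²(1+C_s²)/(2(1−ρ)) = 0.2599·(1+2.216)/(2·0.4902)
= 0.2599·3.2160/0.9803 = 0.85271

Final: 0.85271


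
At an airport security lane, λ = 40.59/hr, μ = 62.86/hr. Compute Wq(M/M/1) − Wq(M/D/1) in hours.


ρ = 40.59/62.86 = 0.6457
Wq(M/M/1) = ρ/(μ−λ) = 0.6457/22.27 = 0.02900 hr
Wq(M/D/1) = ρ/(2(μ−λ)) = 0.01450 hr
Savings = 0.02900 − 0.01450 = 0.01450 hr

Final: 0.01450 hr


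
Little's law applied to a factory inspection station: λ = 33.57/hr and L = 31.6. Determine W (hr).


W = L/λ = 31.6/33.57 = 0.9413 hr

Final: 0.9413 hr


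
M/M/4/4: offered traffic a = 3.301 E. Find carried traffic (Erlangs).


B(4,3.301) = 0.239099 (Erlang-B)
Carried load = a(1 − B) = 3.301·(1 − 0.239099) = 3.301·0.760901 = 2.5117 E

Final: 2.5117 Erlangs


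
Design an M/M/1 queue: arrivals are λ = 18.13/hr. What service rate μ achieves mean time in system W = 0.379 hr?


W = 1/(μ−λ) ⇒ μ − λ = 1/W = 1/0.379 = 2.6385
μ = λ + 1/W = 18.13 + 2.6385 = 20.7685 per hr

Final: 20.7685 /hr


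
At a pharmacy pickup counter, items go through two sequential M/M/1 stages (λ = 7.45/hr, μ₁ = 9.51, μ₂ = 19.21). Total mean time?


Each node sees arrival rate λ = 7.45/hr (tandem ⇒ throughput preserved).
W₁ = 1/(μ₁−λ) = 1/(9.51−7.45) = 0.48544 hr
W₂ = 1/(μ₂−λ) = 1/(19.21−7.45) = 0.08503 hr
W_total = W₁ + W₂ = 0.48544 + 0.08503 = 0.57047 hr

Final: 0.57047 hr


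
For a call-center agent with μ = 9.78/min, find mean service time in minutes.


Mean service time = 1/μ = 1/9.78 minute = 0.10225 minute
In minutes: 0.10225 × 1 = 0.1022 min

Final: 0.1022 min


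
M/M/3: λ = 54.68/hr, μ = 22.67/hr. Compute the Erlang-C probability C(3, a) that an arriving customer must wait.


a = λ/μ = 2.4120; ρ = a/3 = 0.8040
P₀ = 0.054785 (from M/M/c formula)
C(c,a) = [a^c/(c!(1−ρ))]·P₀ = [14.03237/(6·0.1960)]·0.054785
= 11.93225·0.054785 = 0.653710

Final: 0.653710


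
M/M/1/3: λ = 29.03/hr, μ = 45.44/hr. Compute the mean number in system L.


ρ = 29.03/45.44 = 0.6389
L = ρ[1 − (K+1)ρ^K + Kρ^(K+1)] / [(1−ρ)(1−ρ^(K+1))]
Numerator: 0.6389·(1 − 4·0.260751 + 3·0.166585) = 0.291801
Denominator: (0.3611)·(0.833415) = 0.300976
L = 0.291801/0.300976 = 0.9695

Final: 0.9695


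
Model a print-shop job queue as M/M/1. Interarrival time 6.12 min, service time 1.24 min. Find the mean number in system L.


λ = 60/6.12 = 9.8039 /hr
μ = 60/1.24 = 48.3871 /hr
ρ = λ/μ = 9.8039/48.3871 = 0.2026
L = ρ/(1−ρ) = 0.2026/0.7974 = 0.2541

Final: 0.2541


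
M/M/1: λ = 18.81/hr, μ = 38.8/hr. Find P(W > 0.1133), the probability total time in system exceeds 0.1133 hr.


W ~ Exponential(μ−λ) for M/M/1.
μ − λ = 38.8 − 18.81 = 19.9900
P(W > t) = e^{−(μ−λ)t} = e^{−2.2649} = 0.103844

Final: 0.103844


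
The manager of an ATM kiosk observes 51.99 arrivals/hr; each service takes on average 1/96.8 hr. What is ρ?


ρ = λ/μ = 51.99/96.8 = 0.5371

Final: 0.5371


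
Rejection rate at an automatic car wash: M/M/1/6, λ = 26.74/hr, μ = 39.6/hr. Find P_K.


ρ = λ/μ = 26.74/39.6 = 0.6753
P_K = (1−ρ)ρ^K/(1−ρ^(K+1)) = (0.3247·0.094798)/(1 − 0.064012)
= 0.030785/0.935988 = 0.032891

Final: 0.032891


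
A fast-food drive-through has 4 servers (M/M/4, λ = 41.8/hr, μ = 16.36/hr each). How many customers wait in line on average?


a = λ/μ = 2.5550; ρ = a/4 = 0.6388
P₀ = 0.068897
Lq = P₀·a^c·ρ / (c!·(1−ρ)²) = 0.068897·42.61593·0.6388/(24·0.13050)
= 0.59881

Final: 0.59881


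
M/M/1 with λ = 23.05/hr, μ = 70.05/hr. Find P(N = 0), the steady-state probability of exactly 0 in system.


ρ = 23.05/70.05 = 0.3291
P_n = (1−ρ)·ρ^n = (1 − 0.3291)·0.3291^0 = 0.6709·1.000000 = 0.670949

Final: 0.670949


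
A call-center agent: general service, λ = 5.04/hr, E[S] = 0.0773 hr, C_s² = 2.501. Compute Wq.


ρ = λ·E[S] = 5.04·0.0773 = 0.3896
E[S²] = E[S]²(1+C_s²) = 0.0773²·(1+2.501) = 0.020919
Wq = λ·E[S²]/(2(1−ρ)) = 5.04·0.020919/(2·0.6104) = 0.08636 hr

Final: 0.08636 hr


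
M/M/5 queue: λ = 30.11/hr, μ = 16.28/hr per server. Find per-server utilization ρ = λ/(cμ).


ρ = λ/(cμ) = 30.11/(5·16.28) = 30.11/81.40 = 0.3699

Final: 0.3699


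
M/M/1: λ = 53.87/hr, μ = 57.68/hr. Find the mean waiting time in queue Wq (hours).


ρ = 53.87/57.68 = 0.9339
Wq = ρ/(μ−λ) = 0.9339/(57.68 − 53.87) = 0.9339/3.81 = 0.2451 hr

Final: 0.2451 hr


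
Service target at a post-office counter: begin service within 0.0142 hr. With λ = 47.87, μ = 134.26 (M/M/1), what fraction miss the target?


ρ = 47.87/134.26 = 0.3565
P(Wq > t) = ρ·e^{−(μ−λ)t} = 0.3565·e^{−1.2267}
= 0.3565·0.293248 = 0.104557

Final: 0.104557


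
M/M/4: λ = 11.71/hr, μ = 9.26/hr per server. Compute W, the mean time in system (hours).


a = 1.2646; ρ = 0.3161; P₀ = 0.281134
Lq = P₀·a^c·ρ/(c!(1−ρ)²) = 0.02025
Wq = Lq/λ = 0.02025/11.71 = 0.001729 hr
W = Wq + 1/μ = 0.001729 + 0.10799 = 0.10972 hr

Final: 0.10972 hr


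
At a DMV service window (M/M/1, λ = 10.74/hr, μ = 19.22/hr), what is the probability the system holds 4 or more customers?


ρ = 10.74/19.22 = 0.5588
P(N ≥ n) = ρ^n = 0.5588^4 = 0.097500

Final: 0.097500


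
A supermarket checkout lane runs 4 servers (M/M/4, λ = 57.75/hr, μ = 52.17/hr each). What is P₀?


a = λ/μ = 57.75/52.17 = 1.1070; ρ = a/c = 0.2767
Σ_{k=0}^{3} a^k/k! (terms k=0..3) = 1.00000 + 1.10696 + 0.61268 + 0.22607 = 2.94571
Tail: a^4/(4!(1−ρ)) = 1.50150/(24·0.7233) = 0.08650
P₀ = 1/(2.94571 + 0.08650) = 1/3.03221 = 0.329793

Final: 0.329793


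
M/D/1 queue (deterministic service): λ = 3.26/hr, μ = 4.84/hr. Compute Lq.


ρ = 3.26/4.84 = 0.6736
M/D/1: Lq = ρ²/(2(1−ρ)) = 0.4537/(2·0.3264) = 0.69487

Final: 0.69487


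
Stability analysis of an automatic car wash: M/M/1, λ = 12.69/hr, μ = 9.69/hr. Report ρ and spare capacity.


Total capacity cμ = 1·9.69 = 9.69/hr
ρ = λ/(cμ) = 12.69/9.69 = 1.3096
Stable ⇔ ρ < 1: NO
Spare capacity = cμ − λ = 9.69 − 12.69 = -3.00/hr

Final: ρ = 1.3096; unstable; margin = -3.00/hr


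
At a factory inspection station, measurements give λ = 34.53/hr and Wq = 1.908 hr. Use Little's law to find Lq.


Lq = λWq = 34.53·1.908 = 65.8832

Final: 65.8832


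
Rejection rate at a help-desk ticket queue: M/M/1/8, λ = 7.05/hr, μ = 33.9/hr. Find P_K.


ρ = λ/μ = 7.05/33.9 = 0.2080
P_K = (1−ρ)ρ^K/(1−ρ^(K+1)) = (0.7920·0.000003499)/(1 − 0.0000007276)
= 0.000002771/0.999999 = 0.000002771

Final: 0.000002771


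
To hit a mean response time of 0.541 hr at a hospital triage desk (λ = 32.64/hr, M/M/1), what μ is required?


W = 1/(μ−λ) ⇒ μ − λ = 1/W = 1/0.541 = 1.8484
μ = λ + 1/W = 32.64 + 1.8484 = 34.4884 per hr

Final: 34.4884 /hr


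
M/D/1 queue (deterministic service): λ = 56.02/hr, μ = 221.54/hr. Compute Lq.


ρ = 56.02/221.54 = 0.2529
M/D/1: Lq = ρ²/(2(1−ρ)) = 0.06394/(2·0.7471) = 0.04279

Final: 0.04279


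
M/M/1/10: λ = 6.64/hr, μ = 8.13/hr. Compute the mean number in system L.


ρ = 6.64/8.13 = 0.8167
L = ρ[1 − (K+1)ρ^K + Kρ^(K+1)] / [(1−ρ)(1−ρ^(K+1))]
Numerator: 0.8167·(1 − 11·0.132061 + 10·0.107858) = 0.511196
Denominator: (0.1833)·(0.892142) = 0.163504
L = 0.511196/0.163504 = 3.1265

Final: 3.1265


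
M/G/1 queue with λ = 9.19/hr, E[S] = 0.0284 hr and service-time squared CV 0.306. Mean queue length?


ρ = λ·E[S] = 9.19·0.0284 = 0.2610
Lq = ρ²(1+C_s²)/(2(1−ρ)) = 0.06812·(1+0.306)/(2·0.7390)
= 0.06812·1.3060/1.4780 = 0.06019

Final: 0.06019


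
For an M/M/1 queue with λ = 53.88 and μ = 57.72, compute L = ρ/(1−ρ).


ρ = λ/μ = 53.88/57.72 = 0.9335
L = ρ/(1−ρ) = 0.9335/(1 − 0.9335) = 0.9335/0.06653 = 14.0313

Final: 14.0313


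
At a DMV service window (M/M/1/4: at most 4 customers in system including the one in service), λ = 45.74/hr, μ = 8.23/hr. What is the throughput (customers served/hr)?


ρ = 5.5577; P_K = (1−ρ)ρ^4/(1−ρ^5) = 0.820225
λ_eff = λ(1 − P_K) = 45.74·(1 − 0.820225) = 45.74·0.179775 = 8.2229 /hr

Final: 8.2229 /hr


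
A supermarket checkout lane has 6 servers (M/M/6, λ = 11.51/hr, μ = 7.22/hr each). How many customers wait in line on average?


a = λ/μ = 1.5942; ρ = a/6 = 0.2657
P₀ = 0.203000
Lq = P₀·a^c·ρ / (c!·(1−ρ)²) = 0.203000·16.41454·0.2657/(720·0.53920)
= 0.002280

Final: 0.002280


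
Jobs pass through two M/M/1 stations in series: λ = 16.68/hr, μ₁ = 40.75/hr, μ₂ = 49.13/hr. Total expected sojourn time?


Each node sees arrival rate λ = 16.68/hr (tandem ⇒ throughput preserved).
W₁ = 1/(μ₁−λ) = 1/(40.75−16.68) = 0.04155 hr
W₂ = 1/(μ₂−λ) = 1/(49.13−16.68) = 0.03082 hr
W_total = W₁ + W₂ = 0.04155 + 0.03082 = 0.07236 hr

Final: 0.07236 hr


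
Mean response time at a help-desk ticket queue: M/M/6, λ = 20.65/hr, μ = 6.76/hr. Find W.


a = 3.0547; ρ = 0.5091; P₀ = 0.046264
Lq = P₀·a^c·ρ/(c!(1−ρ)²) = 0.11031
Wq = Lq/λ = 0.11031/20.65 = 0.005342 hr
W = Wq + 1/μ = 0.005342 + 0.14793 = 0.15327 hr

Final: 0.15327 hr


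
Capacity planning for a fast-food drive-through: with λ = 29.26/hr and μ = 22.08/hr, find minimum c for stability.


Stability requires cμ > λ ⇔ c > λ/μ.
λ/μ = 29.26/22.08 = 1.3252
Minimum integer c = ⌊1.3252⌋ + 1 = 2
Check: 2·22.08 = 44.16 > 29.26, while 1·22.08 = 22.08 ≤ 29.26

Final: 2 servers


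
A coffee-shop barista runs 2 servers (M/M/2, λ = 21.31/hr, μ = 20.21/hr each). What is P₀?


a = λ/μ = 21.31/20.21 = 1.0544; ρ = a/c = 0.5272
Σ_{k=0}^{1} a^k/k! (terms k=0..1) = 1.00000 + 1.05443 = 2.05443
Tail: a^2/(2!(1−ρ)) = 1.11182/(2·0.4728) = 1.17582
P₀ = 1/(2.05443 + 1.17582) = 1/3.23025 = 0.309574

Final: 0.309574


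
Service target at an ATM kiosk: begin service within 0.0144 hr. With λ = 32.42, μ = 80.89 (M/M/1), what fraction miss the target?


ρ = 32.42/80.89 = 0.4008
P(Wq > t) = ρ·e^{−(μ−λ)t} = 0.4008·e^{−0.6980}
= 0.4008·0.497595 = 0.199432

Final: 0.199432


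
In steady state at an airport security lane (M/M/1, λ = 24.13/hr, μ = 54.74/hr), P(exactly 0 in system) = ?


ρ = 24.13/54.74 = 0.4408
P_n = (1−ρ)·ρ^n = (1 − 0.4408)·0.4408^0 = 0.5592·1.000000 = 0.559189

Final: 0.559189


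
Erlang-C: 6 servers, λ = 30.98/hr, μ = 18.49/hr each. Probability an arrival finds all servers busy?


a = λ/μ = 1.6755; ρ = a/6 = 0.2793
P₀ = 0.187121 (from M/M/c formula)
C(c,a) = [a^c/(c!(1−ρ))]·P₀ = [22.12417/(720·0.7207)]·0.187121
= 0.04263·0.187121 = 0.007978

Final: 0.007978


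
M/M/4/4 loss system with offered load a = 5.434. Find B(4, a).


B(c,a) = (a^c/c!) / Σ_{k=0}^{c} a^k/k!
a^4/4! = 36.330159
Σ terms (k=0..4): 1.00000 + 5.43400 + 14.76418 + 26.74285 + 36.33016 = 84.271184
B = 36.330159/84.271184 = 0.431110

Final: 0.431110


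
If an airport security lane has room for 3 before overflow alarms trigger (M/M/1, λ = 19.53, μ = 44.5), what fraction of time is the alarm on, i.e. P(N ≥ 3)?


ρ = 19.53/44.5 = 0.4389
P(N ≥ n) = ρ^n = 0.4389^3 = 0.084533

Final: 0.084533


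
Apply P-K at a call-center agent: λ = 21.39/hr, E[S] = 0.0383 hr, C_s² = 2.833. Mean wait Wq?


ρ = λ·E[S] = 21.39·0.0383 = 0.8192
E[S²] = E[S]²(1+C_s²) = 0.0383²·(1+2.833) = 0.005623
Wq = λ·E[S²]/(2(1−ρ)) = 21.39·0.005623/(2·0.1808) = 0.33267 hr

Final: 0.33267 hr


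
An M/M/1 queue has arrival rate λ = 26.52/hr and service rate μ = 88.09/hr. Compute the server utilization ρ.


ρ = λ/μ = 26.52/88.09 = 0.3011

Final: 0.3011


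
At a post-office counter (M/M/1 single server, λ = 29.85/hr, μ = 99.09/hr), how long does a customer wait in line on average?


ρ = 29.85/99.09 = 0.3012
Wq = ρ/(μ−λ) = 0.3012/(99.09 − 29.85) = 0.3012/69.24 = 0.004351 hr

Final: 0.004351 hr


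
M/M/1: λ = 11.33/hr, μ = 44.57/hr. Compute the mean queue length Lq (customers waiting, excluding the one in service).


ρ = 11.33/44.57 = 0.2542
Lq = ρ²/(1−ρ) = 0.06462/0.7458 = 0.08665

Final: 0.08665


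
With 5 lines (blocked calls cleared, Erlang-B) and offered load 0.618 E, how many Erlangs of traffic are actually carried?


B(5,0.618) = 0.0004049 (Erlang-B)
Carried load = a(1 − B) = 0.618·(1 − 0.0004049) = 0.618·0.999595 = 0.6177 E

Final: 0.6177 Erlangs


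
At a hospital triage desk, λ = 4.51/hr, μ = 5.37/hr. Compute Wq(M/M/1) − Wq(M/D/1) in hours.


ρ = 4.51/5.37 = 0.8399
Wq(M/M/1) = ρ/(μ−λ) = 0.8399/0.8600 = 0.97657 hr
Wq(M/D/1) = ρ/(2(μ−λ)) = 0.48829 hr
Savings = 0.97657 − 0.48829 = 0.48829 hr

Final: 0.48829 hr


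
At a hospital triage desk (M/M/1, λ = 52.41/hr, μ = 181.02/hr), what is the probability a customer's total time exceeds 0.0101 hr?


W ~ Exponential(μ−λ) for M/M/1.
μ − λ = 181.02 − 52.41 = 128.6100
P(W > t) = e^{−(μ−λ)t} = e^{−1.2990} = 0.272815

Final: 0.272815


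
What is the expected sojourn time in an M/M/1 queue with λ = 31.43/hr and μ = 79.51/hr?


W = 1/(μ−λ) = 1/(79.51 − 31.43) = 1/48.08 = 0.02080 hr

Final: 0.02080 hr


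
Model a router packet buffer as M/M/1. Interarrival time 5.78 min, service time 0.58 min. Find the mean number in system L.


λ = 60/5.78 = 10.3806 /hr
μ = 60/0.58 = 103.4483 /hr
ρ = λ/μ = 10.3806/103.4483 = 0.1003
L = ρ/(1−ρ) = 0.1003/0.8997 = 0.1115

Final: 0.1115


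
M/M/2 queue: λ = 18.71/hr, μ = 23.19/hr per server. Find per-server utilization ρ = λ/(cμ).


ρ = λ/(cμ) = 18.71/(2·23.19) = 18.71/46.38 = 0.4034

Final: 0.4034


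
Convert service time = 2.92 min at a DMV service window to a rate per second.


μ = 1/(service time) in consistent units.
1 second = 0.0166667 min, so μ = 0.0166667/2.92 = 0.005708 per second

Final: 0.005708 /sec


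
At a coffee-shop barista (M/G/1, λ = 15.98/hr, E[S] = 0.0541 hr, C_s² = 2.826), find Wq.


ρ = λ·E[S] = 15.98·0.0541 = 0.8645
E[S²] = E[S]²(1+C_s²) = 0.0541²·(1+2.826) = 0.011198
Wq = λ·E[S²]/(2(1−ρ)) = 15.98·0.011198/(2·0.1355) = 0.66040 hr

Final: 0.66040 hr


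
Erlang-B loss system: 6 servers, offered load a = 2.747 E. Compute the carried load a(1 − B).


B(6,2.747) = 0.039139 (Erlang-B)
Carried load = a(1 − B) = 2.747·(1 − 0.039139) = 2.747·0.960861 = 2.6395 E

Final: 2.6395 Erlangs


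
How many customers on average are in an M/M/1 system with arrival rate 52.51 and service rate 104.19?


ρ = λ/μ = 52.51/104.19 = 0.5040
L = ρ/(1−ρ) = 0.5040/(1 − 0.5040) = 0.5040/0.4960 = 1.0161

Final: 1.0161


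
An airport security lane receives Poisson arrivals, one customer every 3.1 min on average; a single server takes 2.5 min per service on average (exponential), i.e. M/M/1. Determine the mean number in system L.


λ = 60/3.1 = 19.3548 /hr
μ = 60/2.5 = 24.0000 /hr
ρ = λ/μ = 19.3548/24.0000 = 0.8065
L = ρ/(1−ρ) = 0.8065/0.1935 = 4.1667

Final: 4.1667


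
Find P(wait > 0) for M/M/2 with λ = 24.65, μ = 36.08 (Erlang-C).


a = λ/μ = 0.6832; ρ = a/2 = 0.3416
P₀ = 0.490755 (from M/M/c formula)
C(c,a) = [a^c/(c!(1−ρ))]·P₀ = [0.46677/(2·0.6584)]·0.490755
= 0.35447·0.490755 = 0.173959

Final: 0.173959


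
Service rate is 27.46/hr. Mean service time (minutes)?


Mean service time = 1/μ = 1/27.46 hour = 0.03642 hour
In minutes: 0.03642 × 60 = 2.1850 min

Final: 2.1850 min


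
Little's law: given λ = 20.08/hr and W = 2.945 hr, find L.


L = λW = 20.08·2.945 = 59.1356

Final: 59.1356


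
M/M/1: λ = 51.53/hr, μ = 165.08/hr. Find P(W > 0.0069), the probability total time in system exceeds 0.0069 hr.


W ~ Exponential(μ−λ) for M/M/1.
μ − λ = 165.08 − 51.53 = 113.5500
P(W > t) = e^{−(μ−λ)t} = e^{−0.7835} = 0.456807

Final: 0.456807


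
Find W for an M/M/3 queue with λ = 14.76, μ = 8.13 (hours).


a = 1.8155; ρ = 0.6052; P₀ = 0.143073
Lq = P₀·a^c·ρ/(c!(1−ρ)²) = 0.55391
Wq = Lq/λ = 0.55391/14.76 = 0.03753 hr
W = Wq + 1/μ = 0.03753 + 0.12300 = 0.16053 hr

Final: 0.16053 hr


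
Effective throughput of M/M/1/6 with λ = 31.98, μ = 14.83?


ρ = 2.1564; P_K = (1−ρ)ρ^6/(1−ρ^7) = 0.538757
λ_eff = λ(1 − P_K) = 31.98·(1 − 0.538757) = 31.98·0.461243 = 14.7505 /hr

Final: 14.7505 /hr


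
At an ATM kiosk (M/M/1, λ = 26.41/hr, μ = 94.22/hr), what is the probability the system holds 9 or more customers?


ρ = 26.41/94.22 = 0.2803
P(N ≥ n) = ρ^n = 0.2803^9 = 0.00001068

Final: 0.00001068


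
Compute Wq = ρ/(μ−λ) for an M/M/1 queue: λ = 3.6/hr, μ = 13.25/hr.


ρ = 3.6/13.25 = 0.2717
Wq = ρ/(μ−λ) = 0.2717/(13.25 − 3.6) = 0.2717/9.65 = 0.02816 hr

Final: 0.02816 hr


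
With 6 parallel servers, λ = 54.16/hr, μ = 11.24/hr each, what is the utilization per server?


ρ = λ/(cμ) = 54.16/(6·11.24) = 54.16/67.44 = 0.8031

Final: 0.8031


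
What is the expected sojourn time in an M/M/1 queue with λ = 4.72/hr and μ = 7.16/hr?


W = 1/(μ−λ) = 1/(7.16 − 4.72) = 1/2.44 = 0.4098 hr

Final: 0.4098 hr


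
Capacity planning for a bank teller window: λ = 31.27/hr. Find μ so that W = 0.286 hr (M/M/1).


W = 1/(μ−λ) ⇒ μ − λ = 1/W = 1/0.286 = 3.4965
μ = λ + 1/W = 31.27 + 3.4965 = 34.7665 per hr

Final: 34.7665 /hr


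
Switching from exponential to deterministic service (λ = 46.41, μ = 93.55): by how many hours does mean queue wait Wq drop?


ρ = 46.41/93.55 = 0.4961
Wq(M/M/1) = ρ/(μ−λ) = 0.4961/47.14 = 0.01052 hr
Wq(M/D/1) = ρ/(2(μ−λ)) = 0.005262 hr
Savings = 0.01052 − 0.005262 = 0.005262 hr

Final: 0.005262 hr


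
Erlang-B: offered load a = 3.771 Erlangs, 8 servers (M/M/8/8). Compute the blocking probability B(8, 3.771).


B(c,a) = (a^c/c!) / Σ_{k=0}^{c} a^k/k!
a^8/8! = 1.014219
Σ terms (k=0..8): 1.00000 + 3.77100 + 7.11022 + 8.93755 + 8.42587 + 6.35479 + 3.99399 + 2.15162 + 1.01422 = 42.759258
B = 1.014219/42.759258 = 0.023719

Final: 0.023719


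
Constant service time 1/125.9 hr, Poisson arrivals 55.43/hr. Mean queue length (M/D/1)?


ρ = 55.43/125.9 = 0.4403
M/D/1: Lq = ρ²/(2(1−ρ)) = 0.1938/(2·0.5597) = 0.17315

Final: 0.17315


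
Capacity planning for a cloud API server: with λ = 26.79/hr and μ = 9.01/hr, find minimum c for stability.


Stability requires cμ > λ ⇔ c > λ/μ.
λ/μ = 26.79/9.01 = 2.9734
Minimum integer c = ⌊2.9734⌋ + 1 = 3
Check: 3·9.01 = 27.03 > 26.79, while 2·9.01 = 18.02 ≤ 26.79

Final: 3 servers


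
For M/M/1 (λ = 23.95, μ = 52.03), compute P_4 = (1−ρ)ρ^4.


ρ = 23.95/52.03 = 0.4603
P_n = (1−ρ)·ρ^n = (1 − 0.4603)·0.4603^4 = 0.5397·0.044896 = 0.024230

Final: 0.024230


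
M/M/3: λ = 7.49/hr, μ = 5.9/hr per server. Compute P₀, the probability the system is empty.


a = λ/μ = 7.49/5.9 = 1.2695; ρ = a/c = 0.4232
Σ_{k=0}^{2} a^k/k! (terms k=0..2) = 1.00000 + 1.26949 + 0.80580 = 3.07530
Tail: a^3/(3!(1−ρ)) = 2.04592/(6·0.5768) = 0.59113
P₀ = 1/(3.07530 + 0.59113) = 1/3.66643 = 0.272745

Final: 0.272745


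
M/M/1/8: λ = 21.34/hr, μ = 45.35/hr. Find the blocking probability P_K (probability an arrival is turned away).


ρ = λ/μ = 21.34/45.35 = 0.4706
P_K = (1−ρ)ρ^K/(1−ρ^(K+1)) = (0.5294·0.002404)/(1 − 0.001131)
= 0.001273/0.998869 = 0.001274

Final: 0.001274


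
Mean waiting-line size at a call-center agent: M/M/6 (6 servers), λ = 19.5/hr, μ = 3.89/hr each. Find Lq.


a = λ/μ = 5.0129; ρ = a/6 = 0.8355
P₀ = 0.004421
Lq = P₀·a^c·ρ / (c!·(1−ρ)²) = 0.004421·15867.55675·0.8355/(720·0.02707)
= 3.00702

Final: 3.00702


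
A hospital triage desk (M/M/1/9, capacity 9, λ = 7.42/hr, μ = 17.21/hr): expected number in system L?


ρ = 7.42/17.21 = 0.4311
L = ρ[1 − (K+1)ρ^K + Kρ^(K+1)] / [(1−ρ)(1−ρ^(K+1))]
Numerator: 0.4311·(1 − 10·0.0005148 + 9·0.0002219) = 0.429786
Denominator: (0.5689)·(0.999778) = 0.568729
L = 0.429786/0.568729 = 0.7557

Final: 0.7557


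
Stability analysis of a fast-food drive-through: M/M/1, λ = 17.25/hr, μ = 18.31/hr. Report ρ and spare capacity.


Total capacity cμ = 1·18.31 = 18.31/hr
ρ = λ/(cμ) = 17.25/18.31 = 0.9421
Stable ⇔ ρ < 1: YES
Spare capacity = cμ − λ = 18.31 − 17.25 = 1.06/hr

Final: ρ = 0.9421; stable; margin = 1.06/hr


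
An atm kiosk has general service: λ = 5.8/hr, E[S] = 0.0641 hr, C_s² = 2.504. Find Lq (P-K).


ρ = λ·E[S] = 5.8·0.0641 = 0.3718
Lq = ρ²(1+C_s²)/(2(1−ρ)) = 0.1382·(1+2.504)/(2·0.6282)
= 0.1382·3.5040/1.2564 = 0.38547

Final: 0.38547


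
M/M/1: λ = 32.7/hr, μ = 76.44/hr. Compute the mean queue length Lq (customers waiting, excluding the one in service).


ρ = 32.7/76.44 = 0.4278
Lq = ρ²/(1−ρ) = 0.1830/0.5722 = 0.3198

Final: 0.3198


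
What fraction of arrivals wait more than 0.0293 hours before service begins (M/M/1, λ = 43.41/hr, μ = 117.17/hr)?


ρ = 43.41/117.17 = 0.3705
P(Wq > t) = ρ·e^{−(μ−λ)t} = 0.3705·e^{−2.1612}
= 0.3705·0.115190 = 0.042677

Final: 0.042677


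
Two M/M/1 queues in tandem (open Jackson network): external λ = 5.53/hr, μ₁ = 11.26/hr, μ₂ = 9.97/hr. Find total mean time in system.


Each node sees arrival rate λ = 5.53/hr (tandem ⇒ throughput preserved).
W₁ = 1/(μ₁−λ) = 1/(11.26−5.53) = 0.17452 hr
W₂ = 1/(μ₂−λ) = 1/(9.97−5.53) = 0.22523 hr
W_total = W₁ + W₂ = 0.17452 + 0.22523 = 0.39975 hr

Final: 0.39975 hr


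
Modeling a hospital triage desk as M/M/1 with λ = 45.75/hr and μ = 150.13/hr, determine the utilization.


ρ = λ/μ = 45.75/150.13 = 0.3047

Final: 0.3047


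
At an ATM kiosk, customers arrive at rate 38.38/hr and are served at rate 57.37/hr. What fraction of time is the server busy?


ρ = λ/μ = 38.38/57.37 = 0.6690

Final: 0.6690


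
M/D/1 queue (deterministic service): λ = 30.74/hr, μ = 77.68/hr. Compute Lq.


ρ = 30.74/77.68 = 0.3957
M/D/1: Lq = ρ²/(2(1−ρ)) = 0.1566/(2·0.6043) = 0.12958

Final: 0.12958


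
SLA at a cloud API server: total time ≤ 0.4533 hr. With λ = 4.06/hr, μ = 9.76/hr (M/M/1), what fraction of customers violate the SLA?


W ~ Exponential(μ−λ) for M/M/1.
μ − λ = 9.76 − 4.06 = 5.7000
P(W > t) = e^{−(μ−λ)t} = e^{−2.5838} = 0.075486

Final: 0.075486


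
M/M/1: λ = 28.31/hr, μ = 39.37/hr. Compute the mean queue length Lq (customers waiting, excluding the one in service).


ρ = 28.31/39.37 = 0.7191
Lq = ρ²/(1−ρ) = 0.5171/0.2809 = 1.8406

Final: 1.8406


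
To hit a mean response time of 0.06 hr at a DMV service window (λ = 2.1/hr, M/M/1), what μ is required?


W = 1/(μ−λ) ⇒ μ − λ = 1/W = 1/0.06 = 16.6667
μ = λ + 1/W = 2.1 + 16.6667 = 18.7667 per hr

Final: 18.7667 /hr


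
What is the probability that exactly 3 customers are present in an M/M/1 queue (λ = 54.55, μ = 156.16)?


ρ = 54.55/156.16 = 0.3493
P_n = (1−ρ)·ρ^n = (1 − 0.3493)·0.3493^3 = 0.6507·0.042626 = 0.027736

Final: 0.027736


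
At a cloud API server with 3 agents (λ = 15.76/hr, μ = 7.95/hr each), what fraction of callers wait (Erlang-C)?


a = λ/μ = 1.9824; ρ = a/3 = 0.6608
P₀ = 0.113958 (from M/M/c formula)
C(c,a) = [a^c/(c!(1−ρ))]·P₀ = [7.79053/(6·0.3392)]·0.113958
= 3.82786·0.113958 = 0.436214

Final: 0.436214


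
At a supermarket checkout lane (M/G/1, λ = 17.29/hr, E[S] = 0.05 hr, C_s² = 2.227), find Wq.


ρ = λ·E[S] = 17.29·0.05 = 0.8645
E[S²] = E[S]²(1+C_s²) = 0.05²·(1+2.227) = 0.008068
Wq = λ·E[S²]/(2(1−ρ)) = 17.29·0.008068/(2·0.1355) = 0.51471 hr

Final: 0.51471 hr


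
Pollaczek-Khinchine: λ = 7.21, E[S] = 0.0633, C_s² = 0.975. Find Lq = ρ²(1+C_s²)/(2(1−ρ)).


ρ = λ·E[S] = 7.21·0.0633 = 0.4564
Lq = ρ²(1+C_s²)/(2(1−ρ)) = 0.2083·(1+0.975)/(2·0.5436)
= 0.2083·1.9750/1.0872 = 0.37838

Final: 0.37838


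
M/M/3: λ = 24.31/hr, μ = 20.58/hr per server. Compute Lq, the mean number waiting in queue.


a = λ/μ = 1.1812; ρ = a/3 = 0.3937
P₀ = 0.300117
Lq = P₀·a^c·ρ / (c!·(1−ρ)²) = 0.300117·1.64823·0.3937/(6·0.36754)
= 0.08832

Final: 0.08832


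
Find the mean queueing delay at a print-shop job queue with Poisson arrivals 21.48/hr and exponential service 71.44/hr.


ρ = 21.48/71.44 = 0.3007
Wq = ρ/(μ−λ) = 0.3007/(71.44 − 21.48) = 0.3007/49.96 = 0.006018 hr

Final: 0.006018 hr


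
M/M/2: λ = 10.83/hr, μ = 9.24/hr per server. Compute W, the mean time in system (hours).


a = 1.1721; ρ = 0.5860; P₀ = 0.261003
Lq = P₀·a^c·ρ/(c!(1−ρ)²) = 0.61311
Wq = Lq/λ = 0.61311/10.83 = 0.05661 hr
W = Wq + 1/μ = 0.05661 + 0.10823 = 0.16484 hr

Final: 0.16484 hr


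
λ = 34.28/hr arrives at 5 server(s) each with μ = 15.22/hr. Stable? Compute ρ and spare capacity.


Total capacity cμ = 5·15.22 = 76.10/hr
ρ = λ/(cμ) = 34.28/76.10 = 0.4505
Stable ⇔ ρ < 1: YES
Spare capacity = cμ − λ = 76.10 − 34.28 = 41.82/hr

Final: ρ = 0.4505; stable; margin = 41.82/hr


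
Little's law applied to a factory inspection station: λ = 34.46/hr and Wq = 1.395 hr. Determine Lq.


Lq = λWq = 34.46·1.395 = 48.0717

Final: 48.0717


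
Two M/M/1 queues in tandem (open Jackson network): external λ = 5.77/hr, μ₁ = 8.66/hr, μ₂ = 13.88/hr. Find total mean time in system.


Each node sees arrival rate λ = 5.77/hr (tandem ⇒ throughput preserved).
W₁ = 1/(μ₁−λ) = 1/(8.66−5.77) = 0.34602 hr
W₂ = 1/(μ₂−λ) = 1/(13.88−5.77) = 0.12330 hr
W_total = W₁ + W₂ = 0.34602 + 0.12330 = 0.46933 hr

Final: 0.46933 hr


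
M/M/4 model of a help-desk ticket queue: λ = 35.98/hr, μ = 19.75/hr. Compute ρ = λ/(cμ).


ρ = λ/(cμ) = 35.98/(4·19.75) = 35.98/79.00 = 0.4554

Final: 0.4554


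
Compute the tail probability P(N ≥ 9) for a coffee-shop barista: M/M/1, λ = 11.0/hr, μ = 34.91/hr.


ρ = 11.0/34.91 = 0.3151
P(N ≥ n) = ρ^n = 0.3151^9 = 0.00003062

Final: 0.00003062


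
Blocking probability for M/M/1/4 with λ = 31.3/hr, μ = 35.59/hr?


ρ = λ/μ = 31.3/35.59 = 0.8795
P_K = (1−ρ)ρ^K/(1−ρ^(K+1)) = (0.1205·0.598226)/(1 − 0.526116)
= 0.072110/0.473884 = 0.152168

Final: 0.152168


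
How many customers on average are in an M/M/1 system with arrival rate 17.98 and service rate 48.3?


ρ = λ/μ = 17.98/48.3 = 0.3723
L = ρ/(1−ρ) = 0.3723/(1 − 0.3723) = 0.3723/0.6277 = 0.5930

Final: 0.5930


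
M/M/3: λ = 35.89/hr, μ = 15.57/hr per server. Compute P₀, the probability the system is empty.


a = λ/μ = 35.89/15.57 = 2.3051; ρ = a/c = 0.7684
Σ_{k=0}^{2} a^k/k! (terms k=0..2) = 1.00000 + 2.30507 + 2.65668 = 5.96176
Tail: a^3/(3!(1−ρ)) = 12.24770/(6·0.2316) = 8.81223
P₀ = 1/(5.96176 + 8.81223) = 1/14.77399 = 0.067687

Final: 0.067687


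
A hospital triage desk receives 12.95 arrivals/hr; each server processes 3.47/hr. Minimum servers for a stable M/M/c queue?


Stability requires cμ > λ ⇔ c > λ/μ.
λ/μ = 12.95/3.47 = 3.7320
Minimum integer c = ⌊3.7320⌋ + 1 = 4
Check: 4·3.47 = 13.88 > 12.95, while 3·3.47 = 10.41 ≤ 12.95

Final: 4 servers


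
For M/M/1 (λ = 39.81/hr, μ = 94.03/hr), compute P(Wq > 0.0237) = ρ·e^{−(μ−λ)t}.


ρ = 39.81/94.03 = 0.4234
P(Wq > t) = ρ·e^{−(μ−λ)t} = 0.4234·e^{−1.2850}
= 0.4234·0.276647 = 0.117125

Final: 0.117125


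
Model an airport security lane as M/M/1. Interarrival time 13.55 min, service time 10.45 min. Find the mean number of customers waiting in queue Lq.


λ = 60/13.55 = 4.4280 /hr
μ = 60/10.45 = 5.7416 /hr
ρ = λ/μ = 4.4280/5.7416 = 0.7712
Lq = ρ²/(1−ρ) = 0.5948/0.2288 = 2.5998

Final: 2.5998


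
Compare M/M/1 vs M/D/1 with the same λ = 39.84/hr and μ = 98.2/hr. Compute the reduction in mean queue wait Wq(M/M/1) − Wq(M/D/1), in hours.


ρ = 39.84/98.2 = 0.4057
Wq(M/M/1) = ρ/(μ−λ) = 0.4057/58.36 = 0.006952 hr
Wq(M/D/1) = ρ/(2(μ−λ)) = 0.003476 hr
Savings = 0.006952 − 0.003476 = 0.003476 hr

Final: 0.003476 hr


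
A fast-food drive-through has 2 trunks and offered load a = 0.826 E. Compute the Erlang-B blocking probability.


B(c,a) = (a^c/c!) / Σ_{k=0}^{c} a^k/k!
a^2/2! = 0.341138
Σ terms (k=0..2): 1.00000 + 0.82600 + 0.34114 = 2.167138
B = 0.341138/2.167138 = 0.157414

Final: 0.157414


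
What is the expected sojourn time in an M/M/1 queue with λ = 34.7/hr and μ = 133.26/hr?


W = 1/(μ−λ) = 1/(133.26 − 34.7) = 1/98.56 = 0.01015 hr

Final: 0.01015 hr


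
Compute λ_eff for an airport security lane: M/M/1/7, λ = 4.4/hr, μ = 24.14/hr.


ρ = 0.1823; P_K = (1−ρ)ρ^7/(1−ρ^8) = 0.000005465
λ_eff = λ(1 − P_K) = 4.4·(1 − 0.000005465) = 4.4·0.999995 = 4.4000 /hr

Final: 4.4000 /hr


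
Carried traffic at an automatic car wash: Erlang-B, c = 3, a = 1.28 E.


B(3,1.28) = 0.101349 (Erlang-B)
Carried load = a(1 − B) = 1.28·(1 − 0.101349) = 1.28·0.898651 = 1.1503 E

Final: 1.1503 Erlangs


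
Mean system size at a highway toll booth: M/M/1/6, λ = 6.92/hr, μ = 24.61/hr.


ρ = 6.92/24.61 = 0.2812
L = ρ[1 − (K+1)ρ^K + Kρ^(K+1)] / [(1−ρ)(1−ρ^(K+1))]
Numerator: 0.2812·(1 − 7·0.0004943 + 6·0.0001390) = 0.280448
Denominator: (0.7188)·(0.999861) = 0.718714
L = 0.280448/0.718714 = 0.3902

Final: 0.3902


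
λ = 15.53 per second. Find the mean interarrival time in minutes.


Mean interarrival time = 1/λ = 1/15.53 second = 0.06439 second
In minutes: 0.06439 × 0.0166667 = 0.001073 min

Final: 0.001073 min


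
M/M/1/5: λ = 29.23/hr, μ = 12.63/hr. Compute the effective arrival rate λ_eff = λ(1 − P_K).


ρ = 2.3143; P_K = (1−ρ)ρ^5/(1−ρ^6) = 0.571630
λ_eff = λ(1 − P_K) = 29.23·(1 − 0.571630) = 29.23·0.428370 = 12.5213 /hr

Final: 12.5213 /hr


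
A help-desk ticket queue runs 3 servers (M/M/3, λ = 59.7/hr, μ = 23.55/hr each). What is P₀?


a = λ/μ = 59.7/23.55 = 2.5350; ρ = a/c = 0.8450
Σ_{k=0}^{2} a^k/k! (terms k=0..2) = 1.00000 + 2.53503 + 3.21319 = 6.74823
Tail: a^3/(3!(1−ρ)) = 16.29109/(6·0.1550) = 17.51851
P₀ = 1/(6.74823 + 17.51851) = 1/24.26673 = 0.041209

Final: 0.041209


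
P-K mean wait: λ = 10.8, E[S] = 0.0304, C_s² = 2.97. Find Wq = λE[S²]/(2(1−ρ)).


ρ = λ·E[S] = 10.8·0.0304 = 0.3283
E[S²] = E[S]²(1+C_s²) = 0.0304²·(1+2.97) = 0.003669
Wq = λ·E[S²]/(2(1−ρ)) = 10.8·0.003669/(2·0.6717) = 0.02950 hr

Final: 0.02950 hr


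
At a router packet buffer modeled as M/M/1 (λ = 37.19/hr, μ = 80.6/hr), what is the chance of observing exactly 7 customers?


ρ = 37.19/80.6 = 0.4614
P_n = (1−ρ)·ρ^n = (1 − 0.4614)·0.4614^7 = 0.5386·0.004453 = 0.002398

Final: 0.002398


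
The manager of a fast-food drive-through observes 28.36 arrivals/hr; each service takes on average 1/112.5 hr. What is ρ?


ρ = λ/μ = 28.36/112.5 = 0.2521

Final: 0.2521


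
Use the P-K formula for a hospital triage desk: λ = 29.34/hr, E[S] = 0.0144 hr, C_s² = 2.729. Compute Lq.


ρ = λ·E[S] = 29.34·0.0144 = 0.4225
Lq = ρ²(1+C_s²)/(2(1−ρ)) = 0.1785·(1+2.729)/(2·0.5775)
= 0.1785·3.7290/1.1550 = 0.57631

Final: 0.57631


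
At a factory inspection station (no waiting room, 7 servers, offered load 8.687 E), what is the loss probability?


B(c,a) = (a^c/c!) / Σ_{k=0}^{c} a^k/k!
a^7/7! = 740.727066
Σ terms (k=0..7): 1.00000 + 8.68700 + 37.73198 + 109.25925 + 237.28378 + 412.25683 + 596.87918 + 740.72707 = 2143.825091
B = 740.727066/2143.825091 = 0.345517

Final: 0.345517


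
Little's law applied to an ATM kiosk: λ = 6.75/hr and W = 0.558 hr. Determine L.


L = λW = 6.75·0.558 = 3.7665

Final: 3.7665


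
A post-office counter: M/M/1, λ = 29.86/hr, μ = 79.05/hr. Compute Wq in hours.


ρ = 29.86/79.05 = 0.3777
Wq = ρ/(μ−λ) = 0.3777/(79.05 − 29.86) = 0.3777/49.19 = 0.007679 hr

Final: 0.007679 hr


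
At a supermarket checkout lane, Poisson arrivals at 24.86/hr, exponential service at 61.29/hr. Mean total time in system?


W = 1/(μ−λ) = 1/(61.29 − 24.86) = 1/36.43 = 0.02745 hr

Final: 0.02745 hr


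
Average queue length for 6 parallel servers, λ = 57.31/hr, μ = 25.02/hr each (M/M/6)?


a = λ/μ = 2.2906; ρ = a/6 = 0.3818
P₀ = 0.100869
Lq = P₀·a^c·ρ / (c!·(1−ρ)²) = 0.100869·144.43040·0.3818/(720·0.38222)
= 0.02021

Final: 0.02021


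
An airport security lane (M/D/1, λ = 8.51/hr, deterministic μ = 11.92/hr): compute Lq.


ρ = 8.51/11.92 = 0.7139
M/D/1: Lq = ρ²/(2(1−ρ)) = 0.5097/(2·0.2861) = 0.89084

Final: 0.89084


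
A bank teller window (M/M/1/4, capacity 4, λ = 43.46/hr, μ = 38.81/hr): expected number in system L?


ρ = 43.46/38.81 = 1.1198
L = ρ[1 − (K+1)ρ^K + Kρ^(K+1)] / [(1−ρ)(1−ρ^(K+1))]
Numerator: 1.1198·(1 − 5·1.572477 + 4·1.760883) = 0.202849
Denominator: (-0.1198)·(-0.760883) = 0.091165
L = 0.202849/0.091165 = 2.2251

Final: 2.2251


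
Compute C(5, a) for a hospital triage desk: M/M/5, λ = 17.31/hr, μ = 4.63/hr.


a = λ/μ = 3.7387; ρ = a/5 = 0.7477
P₀ = 0.018973 (from M/M/c formula)
C(c,a) = [a^c/(c!(1−ρ))]·P₀ = [730.43300/(120·0.2523)]·0.018973
= 24.12889·0.018973 = 0.457798

Final: 0.457798


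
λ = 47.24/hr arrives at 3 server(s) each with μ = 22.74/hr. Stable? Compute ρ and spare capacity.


Total capacity cμ = 3·22.74 = 68.22/hr
ρ = λ/(cμ) = 47.24/68.22 = 0.6925
Stable ⇔ ρ < 1: YES
Spare capacity = cμ − λ = 68.22 − 47.24 = 20.98/hr

Final: ρ = 0.6925; stable; margin = 20.98/hr


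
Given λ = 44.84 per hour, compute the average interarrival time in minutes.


Mean interarrival time = 1/λ = 1/44.84 hour = 0.02230 hour
In minutes: 0.02230 × 60 = 1.3381 min

Final: 1.3381 min


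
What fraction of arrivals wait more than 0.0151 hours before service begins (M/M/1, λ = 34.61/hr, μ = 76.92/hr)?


ρ = 34.61/76.92 = 0.4499
P(Wq > t) = ρ·e^{−(μ−λ)t} = 0.4499·e^{−0.6389}
= 0.4499·0.527883 = 0.237520

Final: 0.237520


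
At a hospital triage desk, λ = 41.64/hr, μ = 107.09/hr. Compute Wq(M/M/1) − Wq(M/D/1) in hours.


ρ = 41.64/107.09 = 0.3888
Wq(M/M/1) = ρ/(μ−λ) = 0.3888/65.45 = 0.005941 hr
Wq(M/D/1) = ρ/(2(μ−λ)) = 0.002970 hr
Savings = 0.005941 − 0.002970 = 0.002970 hr

Final: 0.002970 hr


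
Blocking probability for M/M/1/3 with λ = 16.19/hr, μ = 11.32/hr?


ρ = λ/μ = 16.19/11.32 = 1.4302
P_K = (1−ρ)ρ^K/(1−ρ^(K+1)) = (-0.4302·2.925508)/(1 − 4.184096)
= -1.258589/-3.184096 = 0.395273

Final: 0.395273


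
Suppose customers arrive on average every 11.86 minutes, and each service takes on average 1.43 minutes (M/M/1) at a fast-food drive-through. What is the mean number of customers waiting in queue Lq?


λ = 60/11.86 = 5.0590 /hr
μ = 60/1.43 = 41.9580 /hr
ρ = λ/μ = 5.0590/41.9580 = 0.1206
Lq = ρ²/(1−ρ) = 0.01454/0.8794 = 0.01653

Final: 0.01653


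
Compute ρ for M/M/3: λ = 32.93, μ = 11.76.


ρ = λ/(cμ) = 32.93/(3·11.76) = 32.93/35.28 = 0.9334

Final: 0.9334


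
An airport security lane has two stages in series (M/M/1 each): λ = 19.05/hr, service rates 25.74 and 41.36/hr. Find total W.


Each node sees arrival rate λ = 19.05/hr (tandem ⇒ throughput preserved).
W₁ = 1/(μ₁−λ) = 1/(25.74−19.05) = 0.14948 hr
W₂ = 1/(μ₂−λ) = 1/(41.36−19.05) = 0.04482 hr
W_total = W₁ + W₂ = 0.14948 + 0.04482 = 0.19430 hr

Final: 0.19430 hr


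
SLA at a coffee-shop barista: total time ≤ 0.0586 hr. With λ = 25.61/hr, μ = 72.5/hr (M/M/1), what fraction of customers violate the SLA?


W ~ Exponential(μ−λ) for M/M/1.
μ − λ = 72.5 − 25.61 = 46.8900
P(W > t) = e^{−(μ−λ)t} = e^{−2.7478} = 0.064072

Final: 0.064072


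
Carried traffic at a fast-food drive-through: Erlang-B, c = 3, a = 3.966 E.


B(3,3.966) = 0.447614 (Erlang-B)
Carried load = a(1 − B) = 3.966·(1 − 0.447614) = 3.966·0.552386 = 2.1908 E

Final: 2.1908 Erlangs


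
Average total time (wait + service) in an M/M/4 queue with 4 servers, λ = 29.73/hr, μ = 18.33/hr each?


a = 1.6219; ρ = 0.4055; P₀ = 0.194803
Lq = P₀·a^c·ρ/(c!(1−ρ)²) = 0.06444
Wq = Lq/λ = 0.06444/29.73 = 0.002168 hr
W = Wq + 1/μ = 0.002168 + 0.05456 = 0.05672 hr

Final: 0.05672 hr


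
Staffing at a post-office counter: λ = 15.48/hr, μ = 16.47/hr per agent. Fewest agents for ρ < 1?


Stability requires cμ > λ ⇔ c > λ/μ.
λ/μ = 15.48/16.47 = 0.9399
Minimum integer c = ⌊0.9399⌋ + 1 = 1
Check: 1·16.47 = 16.47 > 15.48, while 0·16.47 = 0.00 ≤ 15.48

Final: 1 servers


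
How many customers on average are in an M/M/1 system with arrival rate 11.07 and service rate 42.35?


ρ = λ/μ = 11.07/42.35 = 0.2614
L = ρ/(1−ρ) = 0.2614/(1 − 0.2614) = 0.2614/0.7386 = 0.3539

Final: 0.3539


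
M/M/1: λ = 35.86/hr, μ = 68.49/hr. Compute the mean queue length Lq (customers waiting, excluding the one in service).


ρ = 35.86/68.49 = 0.5236
Lq = ρ²/(1−ρ) = 0.2741/0.4764 = 0.5754

Final: 0.5754


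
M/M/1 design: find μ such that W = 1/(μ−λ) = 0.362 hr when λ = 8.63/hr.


W = 1/(μ−λ) ⇒ μ − λ = 1/W = 1/0.362 = 2.7624
μ = λ + 1/W = 8.63 + 2.7624 = 11.3924 per hr

Final: 11.3924 /hr


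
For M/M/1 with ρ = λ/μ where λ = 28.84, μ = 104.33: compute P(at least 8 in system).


ρ = 28.84/104.33 = 0.2764
P(N ≥ n) = ρ^n = 0.2764^8 = 0.00003409

Final: 0.00003409


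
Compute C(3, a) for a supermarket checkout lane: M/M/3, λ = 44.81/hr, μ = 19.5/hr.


a = λ/μ = 2.2979; ρ = a/3 = 0.7660
P₀ = 0.068585 (from M/M/c formula)
C(c,a) = [a^c/(c!(1−ρ))]·P₀ = [12.13448/(6·0.2340)]·0.068585
= 8.64216·0.068585 = 0.592725

Final: 0.592725


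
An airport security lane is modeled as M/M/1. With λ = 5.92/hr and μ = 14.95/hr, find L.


ρ = λ/μ = 5.92/14.95 = 0.3960
L = ρ/(1−ρ) = 0.3960/(1 − 0.3960) = 0.3960/0.6040 = 0.6556

Final: 0.6556
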